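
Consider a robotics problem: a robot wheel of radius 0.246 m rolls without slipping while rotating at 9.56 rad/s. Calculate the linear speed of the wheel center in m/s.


v = omega * r = 9.56 * 0.246 = 2.3518

2.3518 m/s


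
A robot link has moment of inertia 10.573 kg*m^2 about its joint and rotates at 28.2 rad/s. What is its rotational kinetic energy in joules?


KE = (1/2)*I*omega^2 = 0.5*10.573*28.2^2 = 4204.0363

4204.0363 J


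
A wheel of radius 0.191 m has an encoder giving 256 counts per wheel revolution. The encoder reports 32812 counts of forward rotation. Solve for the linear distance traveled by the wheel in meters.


revs = 32812/256 = 128.171875
d = revs * 2*pi*r = 128.171875 * 2*pi*0.191 = 153.8176

153.8176 m


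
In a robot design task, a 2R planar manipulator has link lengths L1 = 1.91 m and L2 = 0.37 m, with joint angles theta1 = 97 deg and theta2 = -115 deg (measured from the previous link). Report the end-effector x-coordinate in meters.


x = L1*cos(th1) + L2*cos(th1+th2) = 1.91*cos(97 deg) + 0.37*cos(-18 deg) = 0.1191

0.1191 m


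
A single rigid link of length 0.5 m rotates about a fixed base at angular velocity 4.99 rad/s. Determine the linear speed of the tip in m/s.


v = L*omega = 0.5 * 4.99 = 2.4950

2.4950 m/s


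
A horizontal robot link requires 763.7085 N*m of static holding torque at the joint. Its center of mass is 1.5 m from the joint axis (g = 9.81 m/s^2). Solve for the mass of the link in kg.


m = tau / (g*L) = 763.7085 / (9.81 * 1.5) = 51.9000

51.9000 kg


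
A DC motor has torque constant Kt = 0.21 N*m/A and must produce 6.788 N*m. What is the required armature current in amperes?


I = tau / Kt = 6.788/0.21 = 32.3238

32.3238 A


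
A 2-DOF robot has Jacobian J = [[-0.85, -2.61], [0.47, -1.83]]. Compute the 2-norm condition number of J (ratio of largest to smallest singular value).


JJ^T eigenvalues: trace(JJ^T) = 11.1044, det(JJ^T) = det(J)^2 = 7.74063684
s_max^2 = (11.1044 + sqrt(92.34515200))/2 = 10.35701925
s_min^2 = (11.1044 - sqrt(92.34515200))/2 = 0.74738075
kappa = s_max/s_min = sqrt(10.35701925/0.74738075) = 3.7226

3.7226


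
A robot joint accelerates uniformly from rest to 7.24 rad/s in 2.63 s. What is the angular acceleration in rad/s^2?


alpha = delta_omega / t = 7.24 / 2.63 = 2.7529

2.7529 rad/s^2


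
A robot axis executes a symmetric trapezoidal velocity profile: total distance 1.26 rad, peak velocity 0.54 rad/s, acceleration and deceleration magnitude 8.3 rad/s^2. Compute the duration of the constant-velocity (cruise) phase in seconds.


t_acc = v/a = 0.065060 s, d_acc = v^2/(2a) = 0.017566 rad each
d_cruise = 1.26 - 2*0.017566 = 1.224868 rad
t_cruise = d_cruise/v = 1.224868/0.54 = 2.2683

2.2683 s


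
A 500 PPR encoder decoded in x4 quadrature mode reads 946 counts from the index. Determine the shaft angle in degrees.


angle = counts * 360 / (PPR*4) = 946 * 360 / 2000 = 170.2800

170.2800 degrees


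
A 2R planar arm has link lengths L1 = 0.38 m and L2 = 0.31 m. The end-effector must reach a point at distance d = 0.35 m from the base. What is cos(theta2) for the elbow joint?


cos(th2) = (d^2 - L1^2 - L2^2)/(2*L1*L2) = (0.35^2 - 0.38^2 - 0.31^2)/(2*0.38*0.31) = -0.5008

-0.5008


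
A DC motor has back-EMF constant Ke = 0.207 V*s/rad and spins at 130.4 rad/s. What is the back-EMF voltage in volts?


V_emf = Ke * omega = 0.207*130.4 = 26.9928

26.9928 V


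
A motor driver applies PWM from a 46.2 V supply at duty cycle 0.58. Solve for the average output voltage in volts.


V_avg = V_supply * D = 46.2*0.58 = 26.7960

26.7960 V


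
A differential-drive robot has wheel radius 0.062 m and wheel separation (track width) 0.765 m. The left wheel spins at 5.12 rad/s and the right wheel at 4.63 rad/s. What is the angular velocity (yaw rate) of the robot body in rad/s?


omega = r*(wR - wL)/L = 0.062*(4.63 - (5.12))/0.765 = -0.0397

-0.0397 rad/s


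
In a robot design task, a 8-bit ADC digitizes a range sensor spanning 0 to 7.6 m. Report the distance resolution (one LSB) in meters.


res = range / 2^n = 7.6/2^8 = 7.6/256 = 0.0297

0.0297 m


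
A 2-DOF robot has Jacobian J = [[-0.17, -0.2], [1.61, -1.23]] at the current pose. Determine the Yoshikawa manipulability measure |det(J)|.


det(J) = -0.17*-1.23 - (-0.2)*(1.61) = 0.5311
|det(J)| = 0.5311

0.5311


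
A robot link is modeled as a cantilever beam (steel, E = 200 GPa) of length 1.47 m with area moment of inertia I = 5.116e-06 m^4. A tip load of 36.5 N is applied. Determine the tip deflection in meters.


delta = F*L^3/(3*E*I) = 36.5*1.47^3/(3*2.000e+11*5.116e-06)
      = 115.9430895/3069600 = 3.7771e-05

3.7771e-05 m


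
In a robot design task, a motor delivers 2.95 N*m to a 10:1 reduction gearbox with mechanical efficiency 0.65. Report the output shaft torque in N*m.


tau_out = tau_in * N * eta = 2.95 * 10 * 0.65 = 19.1750

19.1750 N*m


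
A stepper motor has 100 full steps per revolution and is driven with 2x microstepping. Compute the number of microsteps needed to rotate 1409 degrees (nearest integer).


step_size = 360/(100*2) = 360/200 = 1.800000 deg
n = 1409/(360/200) = 1409*200/360 = 782.7778 -> 783

783 steps


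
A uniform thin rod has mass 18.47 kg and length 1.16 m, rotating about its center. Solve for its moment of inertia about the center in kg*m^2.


I = (1/12)*m*L^2 = (1/12)*18.47*1.16^2 = 2.0711

2.0711 kg*m^2


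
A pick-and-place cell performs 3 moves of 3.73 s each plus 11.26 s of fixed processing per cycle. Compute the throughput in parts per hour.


T_cycle = 3*3.73 + 11.26 = 22.4500 s
rate = 3600/T = 160.3563

160.3563 parts/hour


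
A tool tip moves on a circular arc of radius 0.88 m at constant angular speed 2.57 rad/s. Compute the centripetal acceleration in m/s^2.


a_c = omega^2 * r = 2.57^2 * 0.88 = 5.8123

5.8123 m/s^2


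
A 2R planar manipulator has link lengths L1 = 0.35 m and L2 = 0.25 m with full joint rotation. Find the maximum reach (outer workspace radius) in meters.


r_max = L1 + L2 = 0.35 + 0.25 = 0.6000

0.6000 m


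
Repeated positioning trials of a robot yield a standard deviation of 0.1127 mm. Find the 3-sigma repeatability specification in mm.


repeatability = 3*sigma = 3*0.1127 = 0.3381

0.3381 mm


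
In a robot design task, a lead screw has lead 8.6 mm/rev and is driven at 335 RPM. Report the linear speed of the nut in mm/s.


v = lead * (RPM/60) = 8.6*335/60 = 48.0167

48.0167 mm/s


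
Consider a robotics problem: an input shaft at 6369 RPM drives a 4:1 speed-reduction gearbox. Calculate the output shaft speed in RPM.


omega_out = omega_in / N = 6369 / 4 = 1592.2500

1592.2500 RPM


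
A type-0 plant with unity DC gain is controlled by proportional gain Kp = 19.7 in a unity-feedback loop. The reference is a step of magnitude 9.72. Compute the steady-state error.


e_ss = R/(1 + Kp) = 9.72/(1 + 19.7) = 9.72/20.7000 = 0.4696

0.4696


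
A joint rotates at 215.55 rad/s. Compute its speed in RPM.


RPM = 215.55 * 60/(2*pi) = 2058.3509

2058.3509 RPM


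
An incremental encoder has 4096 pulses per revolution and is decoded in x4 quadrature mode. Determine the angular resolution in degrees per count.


resolution = 360 / (PPR * 4) = 360 / 16384 = 0.0220

0.0220 degrees


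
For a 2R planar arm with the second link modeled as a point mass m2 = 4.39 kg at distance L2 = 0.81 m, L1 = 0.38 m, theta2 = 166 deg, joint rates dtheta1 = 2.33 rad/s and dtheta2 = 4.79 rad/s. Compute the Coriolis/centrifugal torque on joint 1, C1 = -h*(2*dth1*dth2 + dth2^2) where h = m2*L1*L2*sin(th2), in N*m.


h = m2*L1*L2*sin(th2) = 4.39*0.38*0.81*sin(166 deg) = 0.326895
C1 = -h*(2*2.33*4.79 + 4.79^2) = -0.326895*45.2655 = -14.7971

-14.7971 N*m


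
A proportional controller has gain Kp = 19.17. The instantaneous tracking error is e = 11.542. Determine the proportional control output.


u_P = Kp * e = 19.17 * 11.542 = 221.2601

221.2601


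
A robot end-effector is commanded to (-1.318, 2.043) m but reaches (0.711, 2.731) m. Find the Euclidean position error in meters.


dx = 0.711 - (-1.318) = 2.0290, dy = 2.731 - (2.043) = 0.6880
err = sqrt(4.116841 + 0.473344) = 2.1425

2.1425 m


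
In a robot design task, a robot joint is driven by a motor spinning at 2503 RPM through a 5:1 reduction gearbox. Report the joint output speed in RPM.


omega_joint = omega_motor / N = 2503 / 5 = 500.6000

500.6000 RPM


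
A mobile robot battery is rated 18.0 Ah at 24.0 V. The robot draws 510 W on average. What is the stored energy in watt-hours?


E = capacity * V = 18.0*24.0 = 432.0000

432.0000 Wh


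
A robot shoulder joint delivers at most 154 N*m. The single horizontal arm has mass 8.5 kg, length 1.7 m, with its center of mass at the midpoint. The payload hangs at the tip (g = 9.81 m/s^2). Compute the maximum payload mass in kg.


tau_arm = m_arm*g*(L/2) = 8.5*9.81*1.7/2 = 70.8773 N*m
tau_payload = tau_max - tau_arm = 154 - 70.8773 = 83.1227
m_payload = tau_payload / (g*L) = 83.1227 / (9.81*1.7) = 4.9843

4.9843 kg


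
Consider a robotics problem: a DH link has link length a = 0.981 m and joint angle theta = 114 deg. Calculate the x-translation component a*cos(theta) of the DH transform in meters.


a*cos(theta) = 0.981*cos(114 deg) = -0.3990

-0.3990 m


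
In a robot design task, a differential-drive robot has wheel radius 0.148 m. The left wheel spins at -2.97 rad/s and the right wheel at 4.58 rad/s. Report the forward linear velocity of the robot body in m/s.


v = r*(wR + wL)/2 = 0.148*(4.58 + -2.97)/2 = 0.1191

0.1191 m/s


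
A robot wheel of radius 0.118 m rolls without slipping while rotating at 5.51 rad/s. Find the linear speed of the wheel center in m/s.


v = omega * r = 5.51 * 0.118 = 0.6502

0.6502 m/s


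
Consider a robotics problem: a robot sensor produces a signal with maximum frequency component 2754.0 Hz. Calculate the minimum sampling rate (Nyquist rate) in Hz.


f_s,min = 2*f_max = 2*2754.0 = 5508.0000

5508.0000 Hz


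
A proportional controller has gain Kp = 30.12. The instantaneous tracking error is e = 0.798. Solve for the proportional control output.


u_P = Kp * e = 30.12 * 0.798 = 24.0358

24.0358


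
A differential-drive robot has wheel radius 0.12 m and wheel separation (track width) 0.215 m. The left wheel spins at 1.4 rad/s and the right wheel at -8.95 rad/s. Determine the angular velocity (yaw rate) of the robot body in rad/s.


omega = r*(wR - wL)/L = 0.12*(-8.95 - (1.4))/0.215 = -5.7767

-5.7767 rad/s


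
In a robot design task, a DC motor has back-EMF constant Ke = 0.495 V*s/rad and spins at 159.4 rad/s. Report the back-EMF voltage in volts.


V_emf = Ke * omega = 0.495*159.4 = 78.9030

78.9030 V


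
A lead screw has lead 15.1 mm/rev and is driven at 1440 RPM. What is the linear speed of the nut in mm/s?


v = lead * (RPM/60) = 15.1*1440/60 = 362.4000

362.4000 mm/s


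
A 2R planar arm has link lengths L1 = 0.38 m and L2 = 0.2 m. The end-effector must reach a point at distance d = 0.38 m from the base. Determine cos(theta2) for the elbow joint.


cos(th2) = (d^2 - L1^2 - L2^2)/(2*L1*L2) = (0.38^2 - 0.38^2 - 0.2^2)/(2*0.38*0.2) = -0.2632

-0.2632


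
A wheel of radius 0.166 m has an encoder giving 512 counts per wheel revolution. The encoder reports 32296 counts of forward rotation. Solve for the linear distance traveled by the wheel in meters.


revs = 32296/512 = 63.078125
d = revs * 2*pi*r = 63.078125 * 2*pi*0.166 = 65.7910

65.7910 m


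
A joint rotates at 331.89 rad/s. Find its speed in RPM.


RPM = 331.89 * 60/(2*pi) = 3169.3160

3169.3160 RPM


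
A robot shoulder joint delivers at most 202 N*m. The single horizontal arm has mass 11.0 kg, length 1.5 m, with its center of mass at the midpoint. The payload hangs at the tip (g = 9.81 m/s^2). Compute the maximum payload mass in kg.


tau_arm = m_arm*g*(L/2) = 11.0*9.81*1.5/2 = 80.9325 N*m
tau_payload = tau_max - tau_arm = 202 - 80.9325 = 121.0675
m_payload = tau_payload / (g*L) = 121.0675 / (9.81*1.5) = 8.2275

8.2275 kg


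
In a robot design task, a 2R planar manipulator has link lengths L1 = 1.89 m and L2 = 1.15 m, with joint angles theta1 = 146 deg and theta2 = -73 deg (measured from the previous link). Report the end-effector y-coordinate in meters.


y = L1*sin(th1) + L2*sin(th1+th2) = 1.89*sin(146 deg) + 1.15*sin(73 deg) = 2.1566

2.1566 m


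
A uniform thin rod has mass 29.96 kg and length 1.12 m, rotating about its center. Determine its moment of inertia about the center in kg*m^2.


I = (1/12)*m*L^2 = (1/12)*29.96*1.12^2 = 3.1318

3.1318 kg*m^2


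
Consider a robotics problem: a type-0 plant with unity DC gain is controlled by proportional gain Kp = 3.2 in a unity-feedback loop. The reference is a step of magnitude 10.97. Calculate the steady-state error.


e_ss = R/(1 + Kp) = 10.97/(1 + 3.2) = 10.97/4.2000 = 2.6119

2.6119


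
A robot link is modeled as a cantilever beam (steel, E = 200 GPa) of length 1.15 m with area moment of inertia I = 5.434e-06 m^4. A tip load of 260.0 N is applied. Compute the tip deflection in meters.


delta = F*L^3/(3*E*I) = 260.0*1.15^3/(3*2.000e+11*5.434e-06)
      = 395.4275/3260400 = 1.2128e-04

1.2128e-04 m


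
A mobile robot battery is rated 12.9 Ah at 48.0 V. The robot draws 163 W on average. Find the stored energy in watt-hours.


E = capacity * V = 12.9*48.0 = 619.2000

619.2000 Wh


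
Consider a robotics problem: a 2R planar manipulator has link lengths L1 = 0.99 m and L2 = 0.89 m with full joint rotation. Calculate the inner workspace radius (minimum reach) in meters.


r_min = |L1 - L2| = |0.99 - 0.89| = 0.1000

0.1000 m


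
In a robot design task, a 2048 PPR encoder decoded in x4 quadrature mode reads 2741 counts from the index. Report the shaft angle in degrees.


angle = counts * 360 / (PPR*4) = 2741 * 360 / 8192 = 120.4541

120.4541 degrees


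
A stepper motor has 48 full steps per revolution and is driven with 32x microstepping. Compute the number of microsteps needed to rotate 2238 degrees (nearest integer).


step_size = 360/(48*32) = 360/1536 = 0.234375 deg
n = 2238/(360/1536) = 2238*1536/360 = 9548.8000 -> 9549

9549 steps


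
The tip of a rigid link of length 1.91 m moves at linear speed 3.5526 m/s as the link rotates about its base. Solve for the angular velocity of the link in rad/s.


omega = v / L = 3.5526 / 1.91 = 1.8600

1.8600 rad/s


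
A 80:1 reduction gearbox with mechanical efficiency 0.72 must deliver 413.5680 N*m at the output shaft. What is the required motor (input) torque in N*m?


tau_in = tau_out / (N * eta) = 413.5680 / (80 * 0.72) = 7.1800

7.1800 N*m


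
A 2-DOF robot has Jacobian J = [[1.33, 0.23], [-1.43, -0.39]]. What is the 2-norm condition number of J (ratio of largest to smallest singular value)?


JJ^T eigenvalues: trace(JJ^T) = 4.0188, det(JJ^T) = det(J)^2 = 0.03602404
s_max^2 = (4.0188 + sqrt(16.00665728))/2 = 4.00981604
s_min^2 = (4.0188 - sqrt(16.00665728))/2 = 0.00898396
kappa = s_max/s_min = sqrt(4.00981604/0.00898396) = 21.1265

21.1265


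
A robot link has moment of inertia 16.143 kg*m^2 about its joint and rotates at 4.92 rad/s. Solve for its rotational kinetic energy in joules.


KE = (1/2)*I*omega^2 = 0.5*16.143*4.92^2 = 195.3820

195.3820 J


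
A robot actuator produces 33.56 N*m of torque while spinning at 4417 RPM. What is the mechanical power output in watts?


omega = 4417 * 2*pi/60 = 462.547158 rad/s
P = tau * omega = 33.56 * 462.547158 = 15523.0826

15523.0826 W


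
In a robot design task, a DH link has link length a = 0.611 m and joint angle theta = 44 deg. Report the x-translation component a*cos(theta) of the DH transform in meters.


a*cos(theta) = 0.611*cos(44 deg) = 0.4395

0.4395 m


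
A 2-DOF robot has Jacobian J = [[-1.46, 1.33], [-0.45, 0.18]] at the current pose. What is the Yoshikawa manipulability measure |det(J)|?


det(J) = -1.46*0.18 - (1.33)*(-0.45) = 0.3357
|det(J)| = 0.3357

0.3357


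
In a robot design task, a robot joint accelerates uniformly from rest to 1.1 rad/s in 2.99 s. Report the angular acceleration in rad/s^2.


alpha = delta_omega / t = 1.1 / 2.99 = 0.3679

0.3679 rad/s^2


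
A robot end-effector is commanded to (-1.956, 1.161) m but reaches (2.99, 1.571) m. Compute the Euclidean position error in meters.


dx = 2.99 - (-1.956) = 4.9460, dy = 1.571 - (1.161) = 0.4100
err = sqrt(24.462916 + 0.168100) = 4.9630

4.9630 m


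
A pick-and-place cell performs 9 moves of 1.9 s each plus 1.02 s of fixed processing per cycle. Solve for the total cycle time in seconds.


T = 9*1.9 + 1.02 = 18.1200

18.1200 s


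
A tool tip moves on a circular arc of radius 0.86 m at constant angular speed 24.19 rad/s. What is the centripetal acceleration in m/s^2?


a_c = omega^2 * r = 24.19^2 * 0.86 = 503.2342

503.2342 m/s^2


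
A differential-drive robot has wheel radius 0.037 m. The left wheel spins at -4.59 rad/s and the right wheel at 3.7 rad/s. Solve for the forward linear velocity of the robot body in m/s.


v = r*(wR + wL)/2 = 0.037*(3.7 + -4.59)/2 = -0.0165

-0.0165 m/s


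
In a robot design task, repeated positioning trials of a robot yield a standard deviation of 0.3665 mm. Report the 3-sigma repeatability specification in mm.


repeatability = 3*sigma = 3*0.3665 = 1.0995

1.0995 mm


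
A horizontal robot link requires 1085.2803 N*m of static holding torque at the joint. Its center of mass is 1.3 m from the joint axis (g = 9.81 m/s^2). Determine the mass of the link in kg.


m = tau / (g*L) = 1085.2803 / (9.81 * 1.3) = 85.1000

85.1000 kg


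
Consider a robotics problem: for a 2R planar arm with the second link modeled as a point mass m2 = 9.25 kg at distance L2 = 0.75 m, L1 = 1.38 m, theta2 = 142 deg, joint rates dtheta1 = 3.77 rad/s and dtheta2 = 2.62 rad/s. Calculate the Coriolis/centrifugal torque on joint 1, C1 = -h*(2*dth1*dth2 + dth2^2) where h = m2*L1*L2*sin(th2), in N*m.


h = m2*L1*L2*sin(th2) = 9.25*1.38*0.75*sin(142 deg) = 5.894189
C1 = -h*(2*3.77*2.62 + 2.62^2) = -5.894189*26.6192 = -156.8986

-156.8986 N*m


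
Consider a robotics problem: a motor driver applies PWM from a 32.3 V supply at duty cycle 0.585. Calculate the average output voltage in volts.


V_avg = V_supply * D = 32.3*0.585 = 18.8955

18.8955 V


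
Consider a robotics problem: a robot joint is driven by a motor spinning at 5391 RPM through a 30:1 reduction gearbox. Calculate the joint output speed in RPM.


omega_joint = omega_motor / N = 5391 / 30 = 179.7000

179.7000 RPM


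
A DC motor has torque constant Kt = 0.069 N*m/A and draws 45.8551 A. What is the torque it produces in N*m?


tau = Kt * I = 0.069*45.8551 = 3.1640

3.1640 N*m


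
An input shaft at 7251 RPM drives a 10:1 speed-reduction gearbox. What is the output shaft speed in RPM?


omega_out = omega_in / N = 7251 / 10 = 725.1000

725.1000 RPM


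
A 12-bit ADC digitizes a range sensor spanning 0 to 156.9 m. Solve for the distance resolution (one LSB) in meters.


res = range / 2^n = 156.9/2^12 = 156.9/4096 = 0.0383

0.0383 m


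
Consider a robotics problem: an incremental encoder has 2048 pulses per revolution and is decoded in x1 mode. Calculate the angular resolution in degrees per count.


resolution = 360 / (PPR * 1) = 360 / 2048 = 0.1758

0.1758 degrees


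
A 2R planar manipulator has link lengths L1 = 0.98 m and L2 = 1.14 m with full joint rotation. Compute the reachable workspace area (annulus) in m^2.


r_max = L1 + L2 = 2.1200, r_min = |L1 - L2| = 0.1600
A = pi*(r_max^2 - r_min^2) = pi*(4.4944 - 0.0256) = 14.0391

14.0391 m^2


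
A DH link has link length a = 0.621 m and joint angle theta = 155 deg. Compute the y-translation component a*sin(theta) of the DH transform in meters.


a*sin(theta) = 0.621*sin(155 deg) = 0.2624

0.2624 m


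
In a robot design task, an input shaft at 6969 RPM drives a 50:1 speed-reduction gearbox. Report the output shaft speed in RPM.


omega_out = omega_in / N = 6969 / 50 = 139.3800

139.3800 RPM


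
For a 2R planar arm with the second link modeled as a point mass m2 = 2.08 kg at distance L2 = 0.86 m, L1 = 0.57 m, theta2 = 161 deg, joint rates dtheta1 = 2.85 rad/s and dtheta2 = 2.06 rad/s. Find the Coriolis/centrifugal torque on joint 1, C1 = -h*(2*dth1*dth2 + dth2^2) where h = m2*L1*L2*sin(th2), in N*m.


h = m2*L1*L2*sin(th2) = 2.08*0.57*0.86*sin(161 deg) = 0.331954
C1 = -h*(2*2.85*2.06 + 2.06^2) = -0.331954*15.9856 = -5.3065

-5.3065 N*m


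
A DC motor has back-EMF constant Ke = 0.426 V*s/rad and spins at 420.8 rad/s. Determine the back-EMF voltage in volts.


V_emf = Ke * omega = 0.426*420.8 = 179.2608

179.2608 V


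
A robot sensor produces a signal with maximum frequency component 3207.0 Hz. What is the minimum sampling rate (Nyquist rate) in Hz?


f_s,min = 2*f_max = 2*3207.0 = 6414.0000

6414.0000 Hz


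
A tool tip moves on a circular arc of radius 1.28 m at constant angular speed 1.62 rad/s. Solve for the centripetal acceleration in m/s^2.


a_c = omega^2 * r = 1.62^2 * 1.28 = 3.3592

3.3592 m/s^2


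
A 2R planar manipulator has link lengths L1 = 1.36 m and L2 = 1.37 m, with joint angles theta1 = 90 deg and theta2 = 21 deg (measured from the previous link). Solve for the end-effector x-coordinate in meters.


x = L1*cos(th1) + L2*cos(th1+th2) = 1.36*cos(90 deg) + 1.37*cos(111 deg) = -0.4910

-0.4910 m


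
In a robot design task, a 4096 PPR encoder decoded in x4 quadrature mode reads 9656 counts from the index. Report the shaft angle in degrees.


angle = counts * 360 / (PPR*4) = 9656 * 360 / 16384 = 212.1680

212.1680 degrees


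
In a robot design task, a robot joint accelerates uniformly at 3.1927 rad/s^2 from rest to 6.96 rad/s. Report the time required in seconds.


t = delta_omega / alpha = 6.96 / 3.1927 = 2.1800

2.1800 s


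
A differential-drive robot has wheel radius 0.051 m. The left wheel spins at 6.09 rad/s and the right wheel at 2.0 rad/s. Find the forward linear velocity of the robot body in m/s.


v = r*(wR + wL)/2 = 0.051*(2.0 + 6.09)/2 = 0.2063

0.2063 m/s


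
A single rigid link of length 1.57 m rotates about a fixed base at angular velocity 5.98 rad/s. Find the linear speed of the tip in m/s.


v = L*omega = 1.57 * 5.98 = 9.3886

9.3886 m/s


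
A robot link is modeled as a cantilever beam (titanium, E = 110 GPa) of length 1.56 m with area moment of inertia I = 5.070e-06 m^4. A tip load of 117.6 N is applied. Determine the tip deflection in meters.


delta = F*L^3/(3*E*I) = 117.6*1.56^3/(3*1.100e+11*5.070e-06)
      = 446.4585216/1673100 = 2.6685e-04

2.6685e-04 m


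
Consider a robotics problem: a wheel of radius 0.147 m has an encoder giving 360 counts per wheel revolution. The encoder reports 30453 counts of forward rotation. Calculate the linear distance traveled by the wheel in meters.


revs = 30453/360 = 84.591667
d = revs * 2*pi*r = 84.591667 * 2*pi*0.147 = 78.1313

78.1313 m


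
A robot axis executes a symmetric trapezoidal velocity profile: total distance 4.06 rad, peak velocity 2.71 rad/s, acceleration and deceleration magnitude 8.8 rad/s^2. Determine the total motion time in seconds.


t_acc = v/a = 2.71/8.8 = 0.307955 s
d_acc = v^2/(2a) = 0.417278 rad (each ramp)
d_cruise = 4.06 - 2*0.417278 = 3.225444 rad
t_cruise = 3.225444/2.71 = 1.190201 s
t_total = 2*0.307955 + 1.190201 = 1.8061

1.8061 s


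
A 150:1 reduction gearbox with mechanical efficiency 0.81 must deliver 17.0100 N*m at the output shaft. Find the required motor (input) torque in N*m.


tau_in = tau_out / (N * eta) = 17.0100 / (150 * 0.81) = 0.1400

0.1400 N*m


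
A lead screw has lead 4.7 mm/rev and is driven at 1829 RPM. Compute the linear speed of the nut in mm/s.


v = lead * (RPM/60) = 4.7*1829/60 = 143.2717

143.2717 mm/s


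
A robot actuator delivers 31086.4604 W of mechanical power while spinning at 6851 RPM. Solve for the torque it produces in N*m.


omega = 6851 * 2*pi/60 = 717.435042 rad/s
tau = P / omega = 31086.4604 / 717.435042 = 43.3300

43.3300 N*m


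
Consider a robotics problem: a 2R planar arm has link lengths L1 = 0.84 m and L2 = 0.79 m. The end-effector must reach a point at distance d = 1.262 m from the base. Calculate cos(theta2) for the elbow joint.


cos(th2) = (d^2 - L1^2 - L2^2)/(2*L1*L2) = (1.262^2 - 0.84^2 - 0.79^2)/(2*0.84*0.79) = 0.1981

0.1981


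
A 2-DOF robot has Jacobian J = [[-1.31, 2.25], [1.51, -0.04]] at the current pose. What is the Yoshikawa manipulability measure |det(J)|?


det(J) = -1.31*-0.04 - (2.25)*(1.51) = -3.3451
|det(J)| = 3.3451

3.3451


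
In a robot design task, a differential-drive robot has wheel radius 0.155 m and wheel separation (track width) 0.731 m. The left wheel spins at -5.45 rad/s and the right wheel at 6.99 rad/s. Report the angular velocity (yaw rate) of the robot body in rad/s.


omega = r*(wR - wL)/L = 0.155*(6.99 - (-5.45))/0.731 = 2.6378

2.6378 rad/s


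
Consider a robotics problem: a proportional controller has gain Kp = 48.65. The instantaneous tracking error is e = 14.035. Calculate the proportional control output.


u_P = Kp * e = 48.65 * 14.035 = 682.8027

682.8027


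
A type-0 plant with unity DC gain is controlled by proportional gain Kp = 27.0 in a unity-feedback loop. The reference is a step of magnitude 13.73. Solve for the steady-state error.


e_ss = R/(1 + Kp) = 13.73/(1 + 27.0) = 13.73/28.0000 = 0.4904

0.4904


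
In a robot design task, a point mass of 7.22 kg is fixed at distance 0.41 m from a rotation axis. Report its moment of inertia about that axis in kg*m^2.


I = m*r^2 = 7.22*0.41^2 = 1.2137

1.2137 kg*m^2


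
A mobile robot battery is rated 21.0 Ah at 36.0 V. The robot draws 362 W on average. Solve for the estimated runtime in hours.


E = 21.0*36.0 = 756.0000 Wh
t = E/P = 756.0000/362 = 2.0884

2.0884 hours


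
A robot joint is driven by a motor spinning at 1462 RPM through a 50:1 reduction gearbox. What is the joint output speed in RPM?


omega_joint = omega_motor / N = 1462 / 50 = 29.2400

29.2400 RPM


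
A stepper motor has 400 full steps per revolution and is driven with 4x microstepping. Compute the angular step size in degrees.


step = 360/(400*4) = 360/1600 = 0.2250

0.2250 degrees


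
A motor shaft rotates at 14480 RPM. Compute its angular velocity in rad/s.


omega = 14480 * 2*pi/60 = 1516.3421

1516.3421 rad/s


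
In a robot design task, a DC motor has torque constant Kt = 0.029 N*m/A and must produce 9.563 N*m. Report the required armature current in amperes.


I = tau / Kt = 9.563/0.029 = 329.7586

329.7586 A


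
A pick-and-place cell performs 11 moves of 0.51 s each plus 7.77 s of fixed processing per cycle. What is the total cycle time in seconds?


T = 11*0.51 + 7.77 = 13.3800

13.3800 s


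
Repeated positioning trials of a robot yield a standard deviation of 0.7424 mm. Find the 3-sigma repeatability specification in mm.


repeatability = 3*sigma = 3*0.7424 = 2.2272

2.2272 mm


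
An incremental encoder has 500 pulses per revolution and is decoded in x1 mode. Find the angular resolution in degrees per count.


resolution = 360 / (PPR * 1) = 360 / 500 = 0.7200

0.7200 degrees


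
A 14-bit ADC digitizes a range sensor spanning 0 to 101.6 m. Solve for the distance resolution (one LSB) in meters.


res = range / 2^n = 101.6/2^14 = 101.6/16384 = 0.0062

0.0062 m


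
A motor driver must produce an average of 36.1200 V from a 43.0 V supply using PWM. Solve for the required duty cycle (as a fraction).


D = V_avg/V_supply = 36.1200/43.0 = 0.8400

0.8400


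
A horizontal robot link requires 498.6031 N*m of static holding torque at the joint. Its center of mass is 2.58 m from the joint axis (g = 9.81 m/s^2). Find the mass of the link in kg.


m = tau / (g*L) = 498.6031 / (9.81 * 2.58) = 19.7000

19.7000 kg


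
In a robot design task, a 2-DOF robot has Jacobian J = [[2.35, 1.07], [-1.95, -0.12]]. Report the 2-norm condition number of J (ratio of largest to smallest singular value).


JJ^T eigenvalues: trace(JJ^T) = 10.4843, det(JJ^T) = det(J)^2 = 3.25622025
s_max^2 = (10.4843 + sqrt(96.89566549))/2 = 10.16392980
s_min^2 = (10.4843 - sqrt(96.89566549))/2 = 0.32037020
kappa = s_max/s_min = sqrt(10.16392980/0.32037020) = 5.6325

5.6325


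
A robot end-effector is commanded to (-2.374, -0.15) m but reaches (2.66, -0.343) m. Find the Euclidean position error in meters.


dx = 2.66 - (-2.374) = 5.0340, dy = -0.343 - (-0.15) = -0.1930
err = sqrt(25.341156 + 0.037249) = 5.0377

5.0377 m


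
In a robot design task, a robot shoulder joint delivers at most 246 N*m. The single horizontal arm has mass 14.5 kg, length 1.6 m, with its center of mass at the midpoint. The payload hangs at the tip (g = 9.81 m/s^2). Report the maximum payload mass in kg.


tau_arm = m_arm*g*(L/2) = 14.5*9.81*1.6/2 = 113.7960 N*m
tau_payload = tau_max - tau_arm = 246 - 113.7960 = 132.2040
m_payload = tau_payload / (g*L) = 132.2040 / (9.81*1.6) = 8.4228

8.4228 kg


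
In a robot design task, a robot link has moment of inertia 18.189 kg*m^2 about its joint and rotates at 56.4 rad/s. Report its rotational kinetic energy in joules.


KE = (1/2)*I*omega^2 = 0.5*18.189*56.4^2 = 28929.2407

28929.2407 J


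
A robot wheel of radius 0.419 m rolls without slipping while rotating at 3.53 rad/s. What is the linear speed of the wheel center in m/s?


v = omega * r = 3.53 * 0.419 = 1.4791

1.4791 m/s


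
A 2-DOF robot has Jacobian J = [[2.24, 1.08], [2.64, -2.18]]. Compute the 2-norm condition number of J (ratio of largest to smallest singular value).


JJ^T eigenvalues: trace(JJ^T) = 17.9060, det(JJ^T) = det(J)^2 = 59.82094336
s_max^2 = (17.9060 + sqrt(81.34106256))/2 = 13.46246401
s_min^2 = (17.9060 - sqrt(81.34106256))/2 = 4.44353599
kappa = s_max/s_min = sqrt(13.46246401/4.44353599) = 1.7406

1.7406


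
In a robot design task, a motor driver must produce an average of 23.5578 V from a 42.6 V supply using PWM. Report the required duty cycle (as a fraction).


D = V_avg/V_supply = 23.5578/42.6 = 0.5530

0.5530


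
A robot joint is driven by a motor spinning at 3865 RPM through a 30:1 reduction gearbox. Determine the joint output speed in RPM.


omega_joint = omega_motor / N = 3865 / 30 = 128.8333

128.8333 RPM


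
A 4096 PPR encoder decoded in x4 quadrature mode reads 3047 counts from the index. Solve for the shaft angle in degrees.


angle = counts * 360 / (PPR*4) = 3047 * 360 / 16384 = 66.9507

66.9507 degrees


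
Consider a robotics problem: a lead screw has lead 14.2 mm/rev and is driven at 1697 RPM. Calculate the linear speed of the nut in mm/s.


v = lead * (RPM/60) = 14.2*1697/60 = 401.6233

401.6233 mm/s


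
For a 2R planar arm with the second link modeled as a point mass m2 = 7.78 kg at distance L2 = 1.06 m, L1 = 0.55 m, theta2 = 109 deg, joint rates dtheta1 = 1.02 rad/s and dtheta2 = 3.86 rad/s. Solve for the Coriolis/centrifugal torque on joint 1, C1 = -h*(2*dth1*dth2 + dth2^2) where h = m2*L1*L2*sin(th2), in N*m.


h = m2*L1*L2*sin(th2) = 7.78*0.55*1.06*sin(109 deg) = 4.288626
C1 = -h*(2*1.02*3.86 + 3.86^2) = -4.288626*22.7740 = -97.6692

-97.6692 N*m


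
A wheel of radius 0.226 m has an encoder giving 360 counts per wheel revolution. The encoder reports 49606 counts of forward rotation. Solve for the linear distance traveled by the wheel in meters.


revs = 49606/360 = 137.794444
d = revs * 2*pi*r = 137.794444 * 2*pi*0.226 = 195.6681

195.6681 m


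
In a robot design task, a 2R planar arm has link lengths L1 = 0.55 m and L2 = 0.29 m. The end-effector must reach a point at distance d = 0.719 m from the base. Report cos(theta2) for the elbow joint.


cos(th2) = (d^2 - L1^2 - L2^2)/(2*L1*L2) = (0.719^2 - 0.55^2 - 0.29^2)/(2*0.55*0.29) = 0.4087

0.4087


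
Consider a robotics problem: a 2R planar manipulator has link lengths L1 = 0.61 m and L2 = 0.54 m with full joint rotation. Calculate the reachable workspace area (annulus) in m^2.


r_max = L1 + L2 = 1.1500, r_min = |L1 - L2| = 0.0700
A = pi*(r_max^2 - r_min^2) = pi*(1.3225 - 0.0049) = 4.1394

4.1394 m^2


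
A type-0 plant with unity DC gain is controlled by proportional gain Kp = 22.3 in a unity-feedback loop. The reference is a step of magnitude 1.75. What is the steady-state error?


e_ss = R/(1 + Kp) = 1.75/(1 + 22.3) = 1.75/23.3000 = 0.0751

0.0751


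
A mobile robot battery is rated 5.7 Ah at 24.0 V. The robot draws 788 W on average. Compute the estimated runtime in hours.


E = 5.7*24.0 = 136.8000 Wh
t = E/P = 136.8000/788 = 0.1736

0.1736 hours


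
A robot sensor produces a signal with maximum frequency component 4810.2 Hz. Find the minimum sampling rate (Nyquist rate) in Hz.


f_s,min = 2*f_max = 2*4810.2 = 9620.4000

9620.4000 Hz


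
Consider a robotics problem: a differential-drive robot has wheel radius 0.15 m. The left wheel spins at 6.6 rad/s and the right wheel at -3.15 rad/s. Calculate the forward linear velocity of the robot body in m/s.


v = r*(wR + wL)/2 = 0.15*(-3.15 + 6.6)/2 = 0.2587

0.2587 m/s


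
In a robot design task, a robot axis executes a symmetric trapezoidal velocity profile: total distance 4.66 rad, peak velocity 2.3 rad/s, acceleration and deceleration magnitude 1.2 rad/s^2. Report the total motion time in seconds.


t_acc = v/a = 2.3/1.2 = 1.916667 s
d_acc = v^2/(2a) = 2.204167 rad (each ramp)
d_cruise = 4.66 - 2*2.204167 = 0.251666 rad
t_cruise = 0.251666/2.3 = 0.109420 s
t_total = 2*1.916667 + 0.109420 = 3.9428

3.9428 s


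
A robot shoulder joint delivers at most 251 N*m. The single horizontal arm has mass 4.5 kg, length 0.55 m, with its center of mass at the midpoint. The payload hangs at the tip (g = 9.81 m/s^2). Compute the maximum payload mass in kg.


tau_arm = m_arm*g*(L/2) = 4.5*9.81*0.55/2 = 12.1399 N*m
tau_payload = tau_max - tau_arm = 251 - 12.1399 = 238.8601
m_payload = tau_payload / (g*L) = 238.8601 / (9.81*0.55) = 44.2702

44.2702 kg


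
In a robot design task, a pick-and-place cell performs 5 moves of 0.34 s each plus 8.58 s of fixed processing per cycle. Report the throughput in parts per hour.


T_cycle = 5*0.34 + 8.58 = 10.2800 s
rate = 3600/T = 350.1946

350.1946 parts/hour


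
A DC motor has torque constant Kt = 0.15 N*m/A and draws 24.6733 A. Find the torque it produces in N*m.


tau = Kt * I = 0.15*24.6733 = 3.7010

3.7010 N*m


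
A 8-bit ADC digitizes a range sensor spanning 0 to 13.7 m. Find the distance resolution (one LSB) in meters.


res = range / 2^n = 13.7/2^8 = 13.7/256 = 0.0535

0.0535 m


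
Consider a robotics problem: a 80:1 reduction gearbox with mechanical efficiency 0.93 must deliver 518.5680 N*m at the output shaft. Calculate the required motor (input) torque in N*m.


tau_in = tau_out / (N * eta) = 518.5680 / (80 * 0.93) = 6.9700

6.9700 N*m


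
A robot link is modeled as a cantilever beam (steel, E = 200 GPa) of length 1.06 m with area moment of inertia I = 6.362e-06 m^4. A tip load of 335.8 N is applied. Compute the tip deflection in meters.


delta = F*L^3/(3*E*I) = 335.8*1.06^3/(3*2.000e+11*6.362e-06)
      = 399.9431728/3817200 = 1.0477e-04

1.0477e-04 m


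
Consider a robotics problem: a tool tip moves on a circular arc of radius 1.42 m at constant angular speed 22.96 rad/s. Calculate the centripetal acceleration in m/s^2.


a_c = omega^2 * r = 22.96^2 * 1.42 = 748.5695

748.5695 m/s^2


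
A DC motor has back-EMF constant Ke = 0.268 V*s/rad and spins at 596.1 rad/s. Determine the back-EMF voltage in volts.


V_emf = Ke * omega = 0.268*596.1 = 159.7548

159.7548 V


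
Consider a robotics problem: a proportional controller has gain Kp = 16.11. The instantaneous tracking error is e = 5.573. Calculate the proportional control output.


u_P = Kp * e = 16.11 * 5.573 = 89.7810

89.7810


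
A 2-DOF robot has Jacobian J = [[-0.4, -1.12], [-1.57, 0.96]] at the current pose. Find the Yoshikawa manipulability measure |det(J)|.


det(J) = -0.4*0.96 - (-1.12)*(-1.57) = -2.1424
|det(J)| = 2.1424

2.1424


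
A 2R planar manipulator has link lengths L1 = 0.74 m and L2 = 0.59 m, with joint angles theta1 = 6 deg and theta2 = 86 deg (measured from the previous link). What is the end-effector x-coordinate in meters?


x = L1*cos(th1) + L2*cos(th1+th2) = 0.74*cos(6 deg) + 0.59*cos(92 deg) = 0.7154

0.7154 m


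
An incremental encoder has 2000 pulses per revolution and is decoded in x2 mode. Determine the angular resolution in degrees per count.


resolution = 360 / (PPR * 2) = 360 / 4000 = 0.0900

0.0900 degrees


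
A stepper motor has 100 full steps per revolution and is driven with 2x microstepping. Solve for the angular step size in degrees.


step = 360/(100*2) = 360/200 = 1.8000

1.8000 degrees


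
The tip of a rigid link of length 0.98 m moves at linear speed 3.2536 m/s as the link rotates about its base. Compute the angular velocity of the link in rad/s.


omega = v / L = 3.2536 / 0.98 = 3.3200

3.3200 rad/s


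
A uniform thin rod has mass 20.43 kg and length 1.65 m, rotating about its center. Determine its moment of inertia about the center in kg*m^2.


I = (1/12)*m*L^2 = (1/12)*20.43*1.65^2 = 4.6351

4.6351 kg*m^2


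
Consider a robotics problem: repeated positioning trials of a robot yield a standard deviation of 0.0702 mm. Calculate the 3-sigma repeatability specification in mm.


repeatability = 3*sigma = 3*0.0702 = 0.2106

0.2106 mm


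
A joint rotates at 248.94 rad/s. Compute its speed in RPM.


RPM = 248.94 * 60/(2*pi) = 2377.2019

2377.2019 RPM


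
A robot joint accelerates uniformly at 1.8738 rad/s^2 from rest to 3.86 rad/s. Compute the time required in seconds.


t = delta_omega / alpha = 3.86 / 1.8738 = 2.0600

2.0600 s


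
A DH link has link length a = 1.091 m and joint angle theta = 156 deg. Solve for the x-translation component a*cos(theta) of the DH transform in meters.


a*cos(theta) = 1.091*cos(156 deg) = -0.9967

-0.9967 m


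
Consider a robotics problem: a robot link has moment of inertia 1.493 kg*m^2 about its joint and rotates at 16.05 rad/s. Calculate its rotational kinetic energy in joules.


KE = (1/2)*I*omega^2 = 0.5*1.493*16.05^2 = 192.3003

192.3003 J


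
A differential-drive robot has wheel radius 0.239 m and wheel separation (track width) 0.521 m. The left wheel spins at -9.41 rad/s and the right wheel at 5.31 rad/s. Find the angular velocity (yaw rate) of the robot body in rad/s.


omega = r*(wR - wL)/L = 0.239*(5.31 - (-9.41))/0.521 = 6.7526

6.7526 rad/s


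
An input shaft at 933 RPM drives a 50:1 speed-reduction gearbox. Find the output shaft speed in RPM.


omega_out = omega_in / N = 933 / 50 = 18.6600

18.6600 RPM


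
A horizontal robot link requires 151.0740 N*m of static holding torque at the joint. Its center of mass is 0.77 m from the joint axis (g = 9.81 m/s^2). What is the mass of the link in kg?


m = tau / (g*L) = 151.0740 / (9.81 * 0.77) = 20.0000

20.0000 kg


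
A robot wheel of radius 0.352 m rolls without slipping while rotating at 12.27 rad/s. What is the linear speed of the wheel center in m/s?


v = omega * r = 12.27 * 0.352 = 4.3190

4.3190 m/s


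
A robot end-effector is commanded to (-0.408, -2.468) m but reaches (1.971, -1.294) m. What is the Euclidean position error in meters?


dx = 1.971 - (-0.408) = 2.3790, dy = -1.294 - (-2.468) = 1.1740
err = sqrt(5.659641 + 1.378276) = 2.6529

2.6529 m


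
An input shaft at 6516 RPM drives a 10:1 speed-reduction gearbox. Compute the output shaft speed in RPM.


omega_out = omega_in / N = 6516 / 10 = 651.6000

651.6000 RPM
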